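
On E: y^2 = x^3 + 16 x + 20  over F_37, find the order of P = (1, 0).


Compute successive multiples of P until we hit O:
  1P = (1, 0)
  2P = O

ord(P) = 2


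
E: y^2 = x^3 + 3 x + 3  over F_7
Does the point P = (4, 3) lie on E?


Check whether y^2 = x^3 + 3 x + 3 (mod 7) for (x, y) = (4, 3).
LHS: y^2 = 3^2 mod 7 = 2
RHS: x^3 + 3 x + 3 = 4^3 + 3*4 + 3 mod 7 = 2
LHS = RHS

Yes, on the curve


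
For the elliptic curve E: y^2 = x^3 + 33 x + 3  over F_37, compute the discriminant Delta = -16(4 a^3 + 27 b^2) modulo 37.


4 a^3 + 27 b^2 = 4*33^3 + 27*3^2 = 143748 + 243 = 143991
Delta = -16 * (143991) = -2303856
Delta mod 37 = 23

Delta = 23 (mod 37)


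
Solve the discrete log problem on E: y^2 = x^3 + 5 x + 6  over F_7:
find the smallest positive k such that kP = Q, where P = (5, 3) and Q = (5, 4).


Enumerate multiples of P until we hit Q = (5, 4):
  1P = (5, 3)
  2P = (6, 0)
  3P = (5, 4)
Match found at i = 3.

k = 3


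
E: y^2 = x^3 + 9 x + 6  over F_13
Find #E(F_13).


For each x in F_13, count y with y^2 = x^3 + 9 x + 6 mod 13:
  x = 1: RHS = 3, y in [4, 9]  -> 2 point(s)
  x = 6: RHS = 3, y in [4, 9]  -> 2 point(s)
  x = 7: RHS = 9, y in [3, 10]  -> 2 point(s)
  x = 9: RHS = 10, y in [6, 7]  -> 2 point(s)
  x = 10: RHS = 4, y in [2, 11]  -> 2 point(s)
  x = 12: RHS = 9, y in [3, 10]  -> 2 point(s)
Affine points: 12. Add the point at infinity: total = 13.

#E(F_13) = 13


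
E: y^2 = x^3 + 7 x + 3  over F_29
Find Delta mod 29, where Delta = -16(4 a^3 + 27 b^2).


4 a^3 + 27 b^2 = 4*7^3 + 27*3^2 = 1372 + 243 = 1615
Delta = -16 * (1615) = -25840
Delta mod 29 = 28

Delta = 28 (mod 29)


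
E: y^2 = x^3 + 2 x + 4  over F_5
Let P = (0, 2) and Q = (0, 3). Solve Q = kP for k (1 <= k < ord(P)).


Enumerate multiples of P until we hit Q = (0, 3):
  1P = (0, 2)
  2P = (4, 1)
  3P = (2, 1)
  4P = (2, 4)
  5P = (4, 4)
  6P = (0, 3)
Match found at i = 6.

k = 6


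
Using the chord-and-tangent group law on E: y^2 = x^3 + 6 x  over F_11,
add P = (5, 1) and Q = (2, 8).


P != Q, so use the chord formula.
s = (y2 - y1) / (x2 - x1) = (7) / (8) mod 11 = 5
x3 = s^2 - x1 - x2 mod 11 = 5^2 - 5 - 2 = 7
y3 = s (x1 - x3) - y1 mod 11 = 5 * (5 - 7) - 1 = 0

P + Q = (7, 0)


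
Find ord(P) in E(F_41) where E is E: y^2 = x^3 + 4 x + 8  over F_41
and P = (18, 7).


Compute successive multiples of P until we hit O:
  1P = (18, 7)
  2P = (7, 16)
  3P = (37, 16)
  4P = (22, 17)
  5P = (38, 25)
  6P = (10, 33)
  7P = (21, 13)
  8P = (6, 17)
  ... (continuing to 35P)
  35P = O

ord(P) = 35


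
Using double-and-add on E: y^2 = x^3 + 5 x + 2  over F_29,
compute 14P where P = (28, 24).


k = 14 = 1110_2 (binary, LSB first: 0111)
Double-and-add from P = (28, 24):
  bit 0 = 0: acc unchanged = O
  bit 1 = 1: acc = O + (27, 10) = (27, 10)
  bit 2 = 1: acc = (27, 10) + (9, 14) = (2, 7)
  bit 3 = 1: acc = (2, 7) + (6, 25) = (5, 23)

14P = (5, 23)


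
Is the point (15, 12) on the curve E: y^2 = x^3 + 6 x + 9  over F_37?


Check whether y^2 = x^3 + 6 x + 9 (mod 37) for (x, y) = (15, 12).
LHS: y^2 = 12^2 mod 37 = 33
RHS: x^3 + 6 x + 9 = 15^3 + 6*15 + 9 mod 37 = 33
LHS = RHS

Yes, on the curve


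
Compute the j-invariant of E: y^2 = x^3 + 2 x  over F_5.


Delta = -16(4 a^3 + 27 b^2) mod 5 = 3
-1728 * (4 a)^3 = -1728 * (4*2)^3 mod 5 = 4
j = 4 * 3^(-1) mod 5 = 3

j = 3 (mod 5)


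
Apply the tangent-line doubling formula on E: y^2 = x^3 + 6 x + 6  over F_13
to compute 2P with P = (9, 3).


Doubling: s = (3 x1^2 + a) / (2 y1)
s = (3*9^2 + 6) / (2*3) mod 13 = 9
x3 = s^2 - 2 x1 mod 13 = 9^2 - 2*9 = 11
y3 = s (x1 - x3) - y1 mod 13 = 9 * (9 - 11) - 3 = 5

2P = (11, 5)


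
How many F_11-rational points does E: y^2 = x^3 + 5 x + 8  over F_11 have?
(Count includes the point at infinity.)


For each x in F_11, count y with y^2 = x^3 + 5 x + 8 mod 11:
  x = 1: RHS = 3, y in [5, 6]  -> 2 point(s)
  x = 2: RHS = 4, y in [2, 9]  -> 2 point(s)
  x = 4: RHS = 4, y in [2, 9]  -> 2 point(s)
  x = 5: RHS = 4, y in [2, 9]  -> 2 point(s)
  x = 6: RHS = 1, y in [1, 10]  -> 2 point(s)
  x = 7: RHS = 1, y in [1, 10]  -> 2 point(s)
  x = 9: RHS = 1, y in [1, 10]  -> 2 point(s)
Affine points: 14. Add the point at infinity: total = 15.

#E(F_11) = 15


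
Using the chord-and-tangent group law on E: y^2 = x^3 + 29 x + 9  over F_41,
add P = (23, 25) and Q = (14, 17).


P != Q, so use the chord formula.
s = (y2 - y1) / (x2 - x1) = (33) / (32) mod 41 = 10
x3 = s^2 - x1 - x2 mod 41 = 10^2 - 23 - 14 = 22
y3 = s (x1 - x3) - y1 mod 41 = 10 * (23 - 22) - 25 = 26

P + Q = (22, 26)


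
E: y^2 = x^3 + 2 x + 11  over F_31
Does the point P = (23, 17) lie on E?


Check whether y^2 = x^3 + 2 x + 11 (mod 31) for (x, y) = (23, 17).
LHS: y^2 = 17^2 mod 31 = 10
RHS: x^3 + 2 x + 11 = 23^3 + 2*23 + 11 mod 31 = 10
LHS = RHS

Yes, on the curve


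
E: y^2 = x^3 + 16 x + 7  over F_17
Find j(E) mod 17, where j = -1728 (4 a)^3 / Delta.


Delta = -16(4 a^3 + 27 b^2) mod 17 = 10
-1728 * (4 a)^3 = -1728 * (4*16)^3 mod 17 = 7
j = 7 * 10^(-1) mod 17 = 16

j = 16 (mod 17)


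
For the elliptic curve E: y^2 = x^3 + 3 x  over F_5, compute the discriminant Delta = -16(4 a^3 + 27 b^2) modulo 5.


4 a^3 + 27 b^2 = 4*3^3 + 27*0^2 = 108 + 0 = 108
Delta = -16 * (108) = -1728
Delta mod 5 = 2

Delta = 2 (mod 5)


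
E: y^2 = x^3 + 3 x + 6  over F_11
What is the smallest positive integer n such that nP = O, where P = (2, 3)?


Compute successive multiples of P until we hit O:
  1P = (2, 3)
  2P = (5, 6)
  3P = (5, 5)
  4P = (2, 8)
  5P = O

ord(P) = 5


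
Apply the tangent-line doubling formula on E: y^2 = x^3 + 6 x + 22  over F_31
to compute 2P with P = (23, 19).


Doubling: s = (3 x1^2 + a) / (2 y1)
s = (3*23^2 + 6) / (2*19) mod 31 = 15
x3 = s^2 - 2 x1 mod 31 = 15^2 - 2*23 = 24
y3 = s (x1 - x3) - y1 mod 31 = 15 * (23 - 24) - 19 = 28

2P = (24, 28)


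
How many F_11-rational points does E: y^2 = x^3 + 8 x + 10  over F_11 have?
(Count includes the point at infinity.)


For each x in F_11, count y with y^2 = x^3 + 8 x + 10 mod 11:
  x = 2: RHS = 1, y in [1, 10]  -> 2 point(s)
  x = 8: RHS = 3, y in [5, 6]  -> 2 point(s)
  x = 10: RHS = 1, y in [1, 10]  -> 2 point(s)
Affine points: 6. Add the point at infinity: total = 7.

#E(F_11) = 7


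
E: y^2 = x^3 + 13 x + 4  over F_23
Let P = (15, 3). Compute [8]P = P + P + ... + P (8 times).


k = 8 = 1000_2 (binary, LSB first: 0001)
Double-and-add from P = (15, 3):
  bit 0 = 0: acc unchanged = O
  bit 1 = 0: acc unchanged = O
  bit 2 = 0: acc unchanged = O
  bit 3 = 1: acc = O + (21, 4) = (21, 4)

8P = (21, 4)


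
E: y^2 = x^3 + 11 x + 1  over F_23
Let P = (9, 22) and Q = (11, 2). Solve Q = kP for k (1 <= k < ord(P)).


Enumerate multiples of P until we hit Q = (11, 2):
  1P = (9, 22)
  2P = (11, 2)
Match found at i = 2.

k = 2


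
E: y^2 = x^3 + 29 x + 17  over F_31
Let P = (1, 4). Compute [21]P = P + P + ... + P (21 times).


k = 21 = 10101_2 (binary, LSB first: 10101)
Double-and-add from P = (1, 4):
  bit 0 = 1: acc = O + (1, 4) = (1, 4)
  bit 1 = 0: acc unchanged = (1, 4)
  bit 2 = 1: acc = (1, 4) + (5, 15) = (19, 24)
  bit 3 = 0: acc unchanged = (19, 24)
  bit 4 = 1: acc = (19, 24) + (20, 17) = (10, 6)

21P = (10, 6)


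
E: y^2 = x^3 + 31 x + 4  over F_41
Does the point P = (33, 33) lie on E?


Check whether y^2 = x^3 + 31 x + 4 (mod 41) for (x, y) = (33, 33).
LHS: y^2 = 33^2 mod 41 = 23
RHS: x^3 + 31 x + 4 = 33^3 + 31*33 + 4 mod 41 = 23
LHS = RHS

Yes, on the curve


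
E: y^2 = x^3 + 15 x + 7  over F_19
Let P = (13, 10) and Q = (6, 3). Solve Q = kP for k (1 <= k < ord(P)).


Enumerate multiples of P until we hit Q = (6, 3):
  1P = (13, 10)
  2P = (17, 11)
  3P = (14, 4)
  4P = (9, 4)
  5P = (4, 13)
  6P = (0, 11)
  7P = (15, 15)
  8P = (2, 8)
  9P = (10, 13)
  10P = (16, 12)
  11P = (1, 17)
  12P = (6, 16)
  13P = (5, 13)
  14P = (5, 6)
  15P = (6, 3)
Match found at i = 15.

k = 15


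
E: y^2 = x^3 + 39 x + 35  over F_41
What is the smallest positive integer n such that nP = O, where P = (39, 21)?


Compute successive multiples of P until we hit O:
  1P = (39, 21)
  2P = (22, 26)
  3P = (13, 22)
  4P = (28, 18)
  5P = (31, 11)
  6P = (11, 14)
  7P = (9, 7)
  8P = (18, 38)
  ... (continuing to 52P)
  52P = O

ord(P) = 52


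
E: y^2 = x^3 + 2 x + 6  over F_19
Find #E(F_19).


For each x in F_19, count y with y^2 = x^3 + 2 x + 6 mod 19:
  x = 0: RHS = 6, y in [5, 14]  -> 2 point(s)
  x = 1: RHS = 9, y in [3, 16]  -> 2 point(s)
  x = 3: RHS = 1, y in [1, 18]  -> 2 point(s)
  x = 6: RHS = 6, y in [5, 14]  -> 2 point(s)
  x = 10: RHS = 0, y in [0]  -> 1 point(s)
  x = 13: RHS = 6, y in [5, 14]  -> 2 point(s)
  x = 14: RHS = 4, y in [2, 17]  -> 2 point(s)
  x = 16: RHS = 11, y in [7, 12]  -> 2 point(s)
Affine points: 15. Add the point at infinity: total = 16.

#E(F_19) = 16


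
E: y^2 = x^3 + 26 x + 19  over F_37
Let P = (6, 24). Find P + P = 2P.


Doubling: s = (3 x1^2 + a) / (2 y1)
s = (3*6^2 + 26) / (2*24) mod 37 = 29
x3 = s^2 - 2 x1 mod 37 = 29^2 - 2*6 = 15
y3 = s (x1 - x3) - y1 mod 37 = 29 * (6 - 15) - 24 = 11

2P = (15, 11)


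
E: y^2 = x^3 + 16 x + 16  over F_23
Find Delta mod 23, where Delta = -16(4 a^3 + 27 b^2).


4 a^3 + 27 b^2 = 4*16^3 + 27*16^2 = 16384 + 6912 = 23296
Delta = -16 * (23296) = -372736
Delta mod 23 = 2

Delta = 2 (mod 23)


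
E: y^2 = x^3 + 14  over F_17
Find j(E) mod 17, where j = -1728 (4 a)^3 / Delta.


Delta = -16(4 a^3 + 27 b^2) mod 17 = 5
-1728 * (4 a)^3 = -1728 * (4*0)^3 mod 17 = 0
j = 0 * 5^(-1) mod 17 = 0

j = 0 (mod 17)


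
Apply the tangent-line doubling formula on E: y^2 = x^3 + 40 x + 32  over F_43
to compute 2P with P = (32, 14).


Doubling: s = (3 x1^2 + a) / (2 y1)
s = (3*32^2 + 40) / (2*14) mod 43 = 19
x3 = s^2 - 2 x1 mod 43 = 19^2 - 2*32 = 39
y3 = s (x1 - x3) - y1 mod 43 = 19 * (32 - 39) - 14 = 25

2P = (39, 25)


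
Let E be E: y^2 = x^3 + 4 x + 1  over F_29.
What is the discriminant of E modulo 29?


4 a^3 + 27 b^2 = 4*4^3 + 27*1^2 = 256 + 27 = 283
Delta = -16 * (283) = -4528
Delta mod 29 = 25

Delta = 25 (mod 29)


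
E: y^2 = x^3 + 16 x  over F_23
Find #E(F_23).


For each x in F_23, count y with y^2 = x^3 + 16 x + 0 mod 23:
  x = 0: RHS = 0, y in [0]  -> 1 point(s)
  x = 3: RHS = 6, y in [11, 12]  -> 2 point(s)
  x = 4: RHS = 13, y in [6, 17]  -> 2 point(s)
  x = 6: RHS = 13, y in [6, 17]  -> 2 point(s)
  x = 7: RHS = 18, y in [8, 15]  -> 2 point(s)
  x = 11: RHS = 12, y in [9, 14]  -> 2 point(s)
  x = 13: RHS = 13, y in [6, 17]  -> 2 point(s)
  x = 14: RHS = 1, y in [1, 22]  -> 2 point(s)
  x = 15: RHS = 4, y in [2, 21]  -> 2 point(s)
  x = 18: RHS = 2, y in [5, 18]  -> 2 point(s)
  x = 21: RHS = 6, y in [11, 12]  -> 2 point(s)
  x = 22: RHS = 6, y in [11, 12]  -> 2 point(s)
Affine points: 23. Add the point at infinity: total = 24.

#E(F_23) = 24


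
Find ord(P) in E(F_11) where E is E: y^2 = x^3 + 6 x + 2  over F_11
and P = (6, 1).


Compute successive multiples of P until we hit O:
  1P = (6, 1)
  2P = (3, 5)
  3P = (5, 5)
  4P = (5, 6)
  5P = (3, 6)
  6P = (6, 10)
  7P = O

ord(P) = 7


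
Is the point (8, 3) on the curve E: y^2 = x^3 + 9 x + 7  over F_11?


Check whether y^2 = x^3 + 9 x + 7 (mod 11) for (x, y) = (8, 3).
LHS: y^2 = 3^2 mod 11 = 9
RHS: x^3 + 9 x + 7 = 8^3 + 9*8 + 7 mod 11 = 8
LHS != RHS

No, not on the curve


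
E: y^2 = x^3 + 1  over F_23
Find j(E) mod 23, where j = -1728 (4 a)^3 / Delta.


Delta = -16(4 a^3 + 27 b^2) mod 23 = 5
-1728 * (4 a)^3 = -1728 * (4*0)^3 mod 23 = 0
j = 0 * 5^(-1) mod 23 = 0

j = 0 (mod 23)


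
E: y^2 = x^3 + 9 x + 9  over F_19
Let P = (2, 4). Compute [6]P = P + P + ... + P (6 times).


k = 6 = 110_2 (binary, LSB first: 011)
Double-and-add from P = (2, 4):
  bit 0 = 0: acc unchanged = O
  bit 1 = 1: acc = O + (2, 15) = (2, 15)
  bit 2 = 1: acc = (2, 15) + (2, 4) = O

6P = O


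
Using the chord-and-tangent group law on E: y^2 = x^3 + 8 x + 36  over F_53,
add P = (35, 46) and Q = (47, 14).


P != Q, so use the chord formula.
s = (y2 - y1) / (x2 - x1) = (21) / (12) mod 53 = 15
x3 = s^2 - x1 - x2 mod 53 = 15^2 - 35 - 47 = 37
y3 = s (x1 - x3) - y1 mod 53 = 15 * (35 - 37) - 46 = 30

P + Q = (37, 30)


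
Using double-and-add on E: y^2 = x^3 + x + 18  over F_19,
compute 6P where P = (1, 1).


k = 6 = 110_2 (binary, LSB first: 011)
Double-and-add from P = (1, 1):
  bit 0 = 0: acc unchanged = O
  bit 1 = 1: acc = O + (2, 16) = (2, 16)
  bit 2 = 1: acc = (2, 16) + (16, 8) = (18, 4)

6P = (18, 4)


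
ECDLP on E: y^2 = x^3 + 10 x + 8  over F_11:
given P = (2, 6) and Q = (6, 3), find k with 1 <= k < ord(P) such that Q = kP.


Enumerate multiples of P until we hit Q = (6, 3):
  1P = (2, 6)
  2P = (7, 5)
  3P = (6, 8)
  4P = (6, 3)
Match found at i = 4.

k = 4


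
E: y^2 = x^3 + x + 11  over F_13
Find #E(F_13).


For each x in F_13, count y with y^2 = x^3 + 1 x + 11 mod 13:
  x = 1: RHS = 0, y in [0]  -> 1 point(s)
  x = 4: RHS = 1, y in [1, 12]  -> 2 point(s)
  x = 6: RHS = 12, y in [5, 8]  -> 2 point(s)
  x = 7: RHS = 10, y in [6, 7]  -> 2 point(s)
  x = 11: RHS = 1, y in [1, 12]  -> 2 point(s)
  x = 12: RHS = 9, y in [3, 10]  -> 2 point(s)
Affine points: 11. Add the point at infinity: total = 12.

#E(F_13) = 12


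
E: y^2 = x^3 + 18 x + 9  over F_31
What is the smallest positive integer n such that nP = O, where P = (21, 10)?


Compute successive multiples of P until we hit O:
  1P = (21, 10)
  2P = (9, 1)
  3P = (19, 7)
  4P = (1, 20)
  5P = (17, 19)
  6P = (0, 28)
  7P = (12, 0)
  8P = (0, 3)
  ... (continuing to 14P)
  14P = O

ord(P) = 14


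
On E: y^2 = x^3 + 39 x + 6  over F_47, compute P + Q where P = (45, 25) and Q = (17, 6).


P != Q, so use the chord formula.
s = (y2 - y1) / (x2 - x1) = (28) / (19) mod 47 = 46
x3 = s^2 - x1 - x2 mod 47 = 46^2 - 45 - 17 = 33
y3 = s (x1 - x3) - y1 mod 47 = 46 * (45 - 33) - 25 = 10

P + Q = (33, 10)


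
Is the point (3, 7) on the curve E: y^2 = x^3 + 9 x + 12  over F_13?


Check whether y^2 = x^3 + 9 x + 12 (mod 13) for (x, y) = (3, 7).
LHS: y^2 = 7^2 mod 13 = 10
RHS: x^3 + 9 x + 12 = 3^3 + 9*3 + 12 mod 13 = 1
LHS != RHS

No, not on the curve


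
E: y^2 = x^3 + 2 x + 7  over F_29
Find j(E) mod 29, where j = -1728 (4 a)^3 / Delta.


Delta = -16(4 a^3 + 27 b^2) mod 29 = 12
-1728 * (4 a)^3 = -1728 * (4*2)^3 mod 29 = 25
j = 25 * 12^(-1) mod 29 = 19

j = 19 (mod 29)


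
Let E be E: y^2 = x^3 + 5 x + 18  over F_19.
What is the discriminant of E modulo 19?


4 a^3 + 27 b^2 = 4*5^3 + 27*18^2 = 500 + 8748 = 9248
Delta = -16 * (9248) = -147968
Delta mod 19 = 4

Delta = 4 (mod 19)


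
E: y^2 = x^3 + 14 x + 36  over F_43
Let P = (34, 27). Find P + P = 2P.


Doubling: s = (3 x1^2 + a) / (2 y1)
s = (3*34^2 + 14) / (2*27) mod 43 = 39
x3 = s^2 - 2 x1 mod 43 = 39^2 - 2*34 = 34
y3 = s (x1 - x3) - y1 mod 43 = 39 * (34 - 34) - 27 = 16

2P = (34, 16)


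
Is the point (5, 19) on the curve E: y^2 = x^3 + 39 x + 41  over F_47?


Check whether y^2 = x^3 + 39 x + 41 (mod 47) for (x, y) = (5, 19).
LHS: y^2 = 19^2 mod 47 = 32
RHS: x^3 + 39 x + 41 = 5^3 + 39*5 + 41 mod 47 = 32
LHS = RHS

Yes, on the curve


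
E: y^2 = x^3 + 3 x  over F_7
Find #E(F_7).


For each x in F_7, count y with y^2 = x^3 + 3 x + 0 mod 7:
  x = 0: RHS = 0, y in [0]  -> 1 point(s)
  x = 1: RHS = 4, y in [2, 5]  -> 2 point(s)
  x = 2: RHS = 0, y in [0]  -> 1 point(s)
  x = 3: RHS = 1, y in [1, 6]  -> 2 point(s)
  x = 5: RHS = 0, y in [0]  -> 1 point(s)
Affine points: 7. Add the point at infinity: total = 8.

#E(F_7) = 8


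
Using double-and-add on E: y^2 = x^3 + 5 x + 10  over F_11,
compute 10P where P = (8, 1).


k = 10 = 1010_2 (binary, LSB first: 0101)
Double-and-add from P = (8, 1):
  bit 0 = 0: acc unchanged = O
  bit 1 = 1: acc = O + (9, 5) = (9, 5)
  bit 2 = 0: acc unchanged = (9, 5)
  bit 3 = 1: acc = (9, 5) + (1, 7) = (10, 9)

10P = (10, 9)


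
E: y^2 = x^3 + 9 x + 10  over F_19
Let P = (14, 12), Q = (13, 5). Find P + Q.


P != Q, so use the chord formula.
s = (y2 - y1) / (x2 - x1) = (12) / (18) mod 19 = 7
x3 = s^2 - x1 - x2 mod 19 = 7^2 - 14 - 13 = 3
y3 = s (x1 - x3) - y1 mod 19 = 7 * (14 - 3) - 12 = 8

P + Q = (3, 8)


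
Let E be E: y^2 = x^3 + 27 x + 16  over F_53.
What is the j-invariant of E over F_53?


Delta = -16(4 a^3 + 27 b^2) mod 53 = 11
-1728 * (4 a)^3 = -1728 * (4*27)^3 mod 53 = 9
j = 9 * 11^(-1) mod 53 = 49

j = 49 (mod 53)


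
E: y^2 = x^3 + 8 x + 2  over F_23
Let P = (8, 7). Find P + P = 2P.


Doubling: s = (3 x1^2 + a) / (2 y1)
s = (3*8^2 + 8) / (2*7) mod 23 = 11
x3 = s^2 - 2 x1 mod 23 = 11^2 - 2*8 = 13
y3 = s (x1 - x3) - y1 mod 23 = 11 * (8 - 13) - 7 = 7

2P = (13, 7)


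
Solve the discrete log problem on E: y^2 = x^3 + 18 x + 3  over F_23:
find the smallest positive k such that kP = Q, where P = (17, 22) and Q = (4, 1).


Enumerate multiples of P until we hit Q = (4, 1):
  1P = (17, 22)
  2P = (2, 22)
  3P = (4, 1)
Match found at i = 3.

k = 3


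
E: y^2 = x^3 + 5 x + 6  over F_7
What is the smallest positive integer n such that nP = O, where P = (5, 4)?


Compute successive multiples of P until we hit O:
  1P = (5, 4)
  2P = (6, 0)
  3P = (5, 3)
  4P = O

ord(P) = 4


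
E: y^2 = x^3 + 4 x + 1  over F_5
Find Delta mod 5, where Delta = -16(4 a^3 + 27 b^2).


4 a^3 + 27 b^2 = 4*4^3 + 27*1^2 = 256 + 27 = 283
Delta = -16 * (283) = -4528
Delta mod 5 = 2

Delta = 2 (mod 5)


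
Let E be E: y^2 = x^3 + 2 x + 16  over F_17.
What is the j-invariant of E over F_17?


Delta = -16(4 a^3 + 27 b^2) mod 17 = 8
-1728 * (4 a)^3 = -1728 * (4*2)^3 mod 17 = 12
j = 12 * 8^(-1) mod 17 = 10

j = 10 (mod 17)


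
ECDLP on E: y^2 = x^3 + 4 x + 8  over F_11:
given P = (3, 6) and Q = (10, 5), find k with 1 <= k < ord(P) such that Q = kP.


Enumerate multiples of P until we hit Q = (10, 5):
  1P = (3, 6)
  2P = (9, 6)
  3P = (10, 5)
Match found at i = 3.

k = 3


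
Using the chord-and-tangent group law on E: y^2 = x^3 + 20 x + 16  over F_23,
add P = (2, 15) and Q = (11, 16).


P != Q, so use the chord formula.
s = (y2 - y1) / (x2 - x1) = (1) / (9) mod 23 = 18
x3 = s^2 - x1 - x2 mod 23 = 18^2 - 2 - 11 = 12
y3 = s (x1 - x3) - y1 mod 23 = 18 * (2 - 12) - 15 = 12

P + Q = (12, 12)


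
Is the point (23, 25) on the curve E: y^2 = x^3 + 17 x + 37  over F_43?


Check whether y^2 = x^3 + 17 x + 37 (mod 43) for (x, y) = (23, 25).
LHS: y^2 = 25^2 mod 43 = 23
RHS: x^3 + 17 x + 37 = 23^3 + 17*23 + 37 mod 43 = 39
LHS != RHS

No, not on the curve


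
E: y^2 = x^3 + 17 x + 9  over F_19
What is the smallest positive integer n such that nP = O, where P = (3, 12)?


Compute successive multiples of P until we hit O:
  1P = (3, 12)
  2P = (0, 3)
  3P = (6, 17)
  4P = (17, 9)
  5P = (10, 18)
  6P = (11, 11)
  7P = (16, 11)
  8P = (9, 6)
  ... (continuing to 19P)
  19P = O

ord(P) = 19


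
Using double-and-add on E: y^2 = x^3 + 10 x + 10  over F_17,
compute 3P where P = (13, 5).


k = 3 = 11_2 (binary, LSB first: 11)
Double-and-add from P = (13, 5):
  bit 0 = 1: acc = O + (13, 5) = (13, 5)
  bit 1 = 1: acc = (13, 5) + (9, 8) = (3, 13)

3P = (3, 13)


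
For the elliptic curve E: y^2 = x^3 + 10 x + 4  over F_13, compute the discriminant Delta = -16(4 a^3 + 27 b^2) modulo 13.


4 a^3 + 27 b^2 = 4*10^3 + 27*4^2 = 4000 + 432 = 4432
Delta = -16 * (4432) = -70912
Delta mod 13 = 3

Delta = 3 (mod 13)


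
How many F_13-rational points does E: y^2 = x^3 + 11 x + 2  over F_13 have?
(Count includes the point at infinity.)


For each x in F_13, count y with y^2 = x^3 + 11 x + 2 mod 13:
  x = 1: RHS = 1, y in [1, 12]  -> 2 point(s)
  x = 3: RHS = 10, y in [6, 7]  -> 2 point(s)
  x = 5: RHS = 0, y in [0]  -> 1 point(s)
  x = 8: RHS = 4, y in [2, 11]  -> 2 point(s)
  x = 12: RHS = 3, y in [4, 9]  -> 2 point(s)
Affine points: 9. Add the point at infinity: total = 10.

#E(F_13) = 10


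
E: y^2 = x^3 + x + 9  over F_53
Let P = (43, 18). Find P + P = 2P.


Doubling: s = (3 x1^2 + a) / (2 y1)
s = (3*43^2 + 1) / (2*18) mod 53 = 1
x3 = s^2 - 2 x1 mod 53 = 1^2 - 2*43 = 21
y3 = s (x1 - x3) - y1 mod 53 = 1 * (43 - 21) - 18 = 4

2P = (21, 4)


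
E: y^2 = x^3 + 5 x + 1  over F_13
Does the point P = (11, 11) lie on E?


Check whether y^2 = x^3 + 5 x + 1 (mod 13) for (x, y) = (11, 11).
LHS: y^2 = 11^2 mod 13 = 4
RHS: x^3 + 5 x + 1 = 11^3 + 5*11 + 1 mod 13 = 9
LHS != RHS

No, not on the curve


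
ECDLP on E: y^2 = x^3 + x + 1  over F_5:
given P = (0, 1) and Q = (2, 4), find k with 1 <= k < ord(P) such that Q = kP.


Enumerate multiples of P until we hit Q = (2, 4):
  1P = (0, 1)
  2P = (4, 2)
  3P = (2, 1)
  4P = (3, 4)
  5P = (3, 1)
  6P = (2, 4)
Match found at i = 6.

k = 6


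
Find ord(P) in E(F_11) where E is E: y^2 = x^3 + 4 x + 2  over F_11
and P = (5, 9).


Compute successive multiples of P until we hit O:
  1P = (5, 9)
  2P = (4, 7)
  3P = (6, 0)
  4P = (4, 4)
  5P = (5, 2)
  6P = O

ord(P) = 6


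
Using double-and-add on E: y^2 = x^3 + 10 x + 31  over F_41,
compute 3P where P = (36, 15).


k = 3 = 11_2 (binary, LSB first: 11)
Double-and-add from P = (36, 15):
  bit 0 = 1: acc = O + (36, 15) = (36, 15)
  bit 1 = 1: acc = (36, 15) + (26, 27) = (28, 0)

3P = (28, 0)


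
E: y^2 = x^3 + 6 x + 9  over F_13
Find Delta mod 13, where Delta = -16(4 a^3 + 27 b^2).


4 a^3 + 27 b^2 = 4*6^3 + 27*9^2 = 864 + 2187 = 3051
Delta = -16 * (3051) = -48816
Delta mod 13 = 12

Delta = 12 (mod 13)


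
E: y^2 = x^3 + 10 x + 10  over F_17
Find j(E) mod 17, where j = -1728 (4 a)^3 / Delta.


Delta = -16(4 a^3 + 27 b^2) mod 17 = 2
-1728 * (4 a)^3 = -1728 * (4*10)^3 mod 17 = 4
j = 4 * 2^(-1) mod 17 = 2

j = 2 (mod 17)


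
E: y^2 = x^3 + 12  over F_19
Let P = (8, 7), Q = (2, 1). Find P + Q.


P != Q, so use the chord formula.
s = (y2 - y1) / (x2 - x1) = (13) / (13) mod 19 = 1
x3 = s^2 - x1 - x2 mod 19 = 1^2 - 8 - 2 = 10
y3 = s (x1 - x3) - y1 mod 19 = 1 * (8 - 10) - 7 = 10

P + Q = (10, 10)


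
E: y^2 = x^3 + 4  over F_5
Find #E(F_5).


For each x in F_5, count y with y^2 = x^3 + 0 x + 4 mod 5:
  x = 0: RHS = 4, y in [2, 3]  -> 2 point(s)
  x = 1: RHS = 0, y in [0]  -> 1 point(s)
  x = 3: RHS = 1, y in [1, 4]  -> 2 point(s)
Affine points: 5. Add the point at infinity: total = 6.

#E(F_5) = 6


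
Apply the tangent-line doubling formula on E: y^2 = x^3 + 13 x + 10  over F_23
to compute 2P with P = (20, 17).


Doubling: s = (3 x1^2 + a) / (2 y1)
s = (3*20^2 + 13) / (2*17) mod 23 = 12
x3 = s^2 - 2 x1 mod 23 = 12^2 - 2*20 = 12
y3 = s (x1 - x3) - y1 mod 23 = 12 * (20 - 12) - 17 = 10

2P = (12, 10)


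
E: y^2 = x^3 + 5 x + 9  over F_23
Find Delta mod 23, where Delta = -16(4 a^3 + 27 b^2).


4 a^3 + 27 b^2 = 4*5^3 + 27*9^2 = 500 + 2187 = 2687
Delta = -16 * (2687) = -42992
Delta mod 23 = 18

Delta = 18 (mod 23)


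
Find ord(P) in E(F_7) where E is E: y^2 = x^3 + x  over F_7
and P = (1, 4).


Compute successive multiples of P until we hit O:
  1P = (1, 4)
  2P = (0, 0)
  3P = (1, 3)
  4P = O

ord(P) = 4


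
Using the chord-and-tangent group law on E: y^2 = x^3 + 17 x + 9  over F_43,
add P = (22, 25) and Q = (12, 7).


P != Q, so use the chord formula.
s = (y2 - y1) / (x2 - x1) = (25) / (33) mod 43 = 19
x3 = s^2 - x1 - x2 mod 43 = 19^2 - 22 - 12 = 26
y3 = s (x1 - x3) - y1 mod 43 = 19 * (22 - 26) - 25 = 28

P + Q = (26, 28)


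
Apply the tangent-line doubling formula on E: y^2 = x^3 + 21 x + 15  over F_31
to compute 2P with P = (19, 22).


Doubling: s = (3 x1^2 + a) / (2 y1)
s = (3*19^2 + 21) / (2*22) mod 31 = 11
x3 = s^2 - 2 x1 mod 31 = 11^2 - 2*19 = 21
y3 = s (x1 - x3) - y1 mod 31 = 11 * (19 - 21) - 22 = 18

2P = (21, 18)


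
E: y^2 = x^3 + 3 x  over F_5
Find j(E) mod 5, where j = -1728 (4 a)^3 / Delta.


Delta = -16(4 a^3 + 27 b^2) mod 5 = 2
-1728 * (4 a)^3 = -1728 * (4*3)^3 mod 5 = 1
j = 1 * 2^(-1) mod 5 = 3

j = 3 (mod 5)


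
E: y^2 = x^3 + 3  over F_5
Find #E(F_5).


For each x in F_5, count y with y^2 = x^3 + 0 x + 3 mod 5:
  x = 1: RHS = 4, y in [2, 3]  -> 2 point(s)
  x = 2: RHS = 1, y in [1, 4]  -> 2 point(s)
  x = 3: RHS = 0, y in [0]  -> 1 point(s)
Affine points: 5. Add the point at infinity: total = 6.

#E(F_5) = 6


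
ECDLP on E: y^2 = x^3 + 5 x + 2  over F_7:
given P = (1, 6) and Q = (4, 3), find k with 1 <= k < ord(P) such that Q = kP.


Enumerate multiples of P until we hit Q = (4, 3):
  1P = (1, 6)
  2P = (0, 4)
  3P = (3, 4)
  4P = (4, 4)
  5P = (4, 3)
Match found at i = 5.

k = 5


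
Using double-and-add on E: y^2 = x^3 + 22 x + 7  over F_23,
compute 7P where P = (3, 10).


k = 7 = 111_2 (binary, LSB first: 111)
Double-and-add from P = (3, 10):
  bit 0 = 1: acc = O + (3, 10) = (3, 10)
  bit 1 = 1: acc = (3, 10) + (18, 5) = (20, 11)
  bit 2 = 1: acc = (20, 11) + (16, 19) = (14, 0)

7P = (14, 0)


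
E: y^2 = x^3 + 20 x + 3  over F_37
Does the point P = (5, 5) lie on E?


Check whether y^2 = x^3 + 20 x + 3 (mod 37) for (x, y) = (5, 5).
LHS: y^2 = 5^2 mod 37 = 25
RHS: x^3 + 20 x + 3 = 5^3 + 20*5 + 3 mod 37 = 6
LHS != RHS

No, not on the curve


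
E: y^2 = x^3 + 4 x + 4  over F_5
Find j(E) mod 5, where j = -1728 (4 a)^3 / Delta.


Delta = -16(4 a^3 + 27 b^2) mod 5 = 2
-1728 * (4 a)^3 = -1728 * (4*4)^3 mod 5 = 2
j = 2 * 2^(-1) mod 5 = 1

j = 1 (mod 5)


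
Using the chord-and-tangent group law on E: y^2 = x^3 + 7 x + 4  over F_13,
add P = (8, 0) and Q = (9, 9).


P != Q, so use the chord formula.
s = (y2 - y1) / (x2 - x1) = (9) / (1) mod 13 = 9
x3 = s^2 - x1 - x2 mod 13 = 9^2 - 8 - 9 = 12
y3 = s (x1 - x3) - y1 mod 13 = 9 * (8 - 12) - 0 = 3

P + Q = (12, 3)


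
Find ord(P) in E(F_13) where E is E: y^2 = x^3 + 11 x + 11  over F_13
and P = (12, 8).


Compute successive multiples of P until we hit O:
  1P = (12, 8)
  2P = (5, 3)
  3P = (5, 10)
  4P = (12, 5)
  5P = O

ord(P) = 5


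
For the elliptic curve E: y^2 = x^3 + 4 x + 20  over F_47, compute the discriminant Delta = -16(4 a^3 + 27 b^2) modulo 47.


4 a^3 + 27 b^2 = 4*4^3 + 27*20^2 = 256 + 10800 = 11056
Delta = -16 * (11056) = -176896
Delta mod 47 = 12

Delta = 12 (mod 47)


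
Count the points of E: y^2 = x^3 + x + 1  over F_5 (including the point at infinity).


For each x in F_5, count y with y^2 = x^3 + 1 x + 1 mod 5:
  x = 0: RHS = 1, y in [1, 4]  -> 2 point(s)
  x = 2: RHS = 1, y in [1, 4]  -> 2 point(s)
  x = 3: RHS = 1, y in [1, 4]  -> 2 point(s)
  x = 4: RHS = 4, y in [2, 3]  -> 2 point(s)
Affine points: 8. Add the point at infinity: total = 9.

#E(F_5) = 9


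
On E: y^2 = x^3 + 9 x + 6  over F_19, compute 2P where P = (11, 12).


Doubling: s = (3 x1^2 + a) / (2 y1)
s = (3*11^2 + 9) / (2*12) mod 19 = 6
x3 = s^2 - 2 x1 mod 19 = 6^2 - 2*11 = 14
y3 = s (x1 - x3) - y1 mod 19 = 6 * (11 - 14) - 12 = 8

2P = (14, 8)


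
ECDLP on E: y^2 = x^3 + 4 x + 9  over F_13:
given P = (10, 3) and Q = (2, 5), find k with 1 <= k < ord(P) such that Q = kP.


Enumerate multiples of P until we hit Q = (2, 5):
  1P = (10, 3)
  2P = (2, 8)
  3P = (2, 5)
Match found at i = 3.

k = 3


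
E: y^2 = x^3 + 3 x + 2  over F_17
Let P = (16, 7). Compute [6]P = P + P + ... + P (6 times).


k = 6 = 110_2 (binary, LSB first: 011)
Double-and-add from P = (16, 7):
  bit 0 = 0: acc unchanged = O
  bit 1 = 1: acc = O + (6, 7) = (6, 7)
  bit 2 = 1: acc = (6, 7) + (14, 0) = (6, 10)

6P = (6, 10)


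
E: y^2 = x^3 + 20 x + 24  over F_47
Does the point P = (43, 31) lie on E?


Check whether y^2 = x^3 + 20 x + 24 (mod 47) for (x, y) = (43, 31).
LHS: y^2 = 31^2 mod 47 = 21
RHS: x^3 + 20 x + 24 = 43^3 + 20*43 + 24 mod 47 = 21
LHS = RHS

Yes, on the curve


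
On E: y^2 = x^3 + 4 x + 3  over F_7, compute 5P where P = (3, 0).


k = 5 = 101_2 (binary, LSB first: 101)
Double-and-add from P = (3, 0):
  bit 0 = 1: acc = O + (3, 0) = (3, 0)
  bit 1 = 0: acc unchanged = (3, 0)
  bit 2 = 1: acc = (3, 0) + O = (3, 0)

5P = (3, 0)


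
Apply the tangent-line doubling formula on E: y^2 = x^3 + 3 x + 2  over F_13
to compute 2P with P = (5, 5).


Doubling: s = (3 x1^2 + a) / (2 y1)
s = (3*5^2 + 3) / (2*5) mod 13 = 0
x3 = s^2 - 2 x1 mod 13 = 0^2 - 2*5 = 3
y3 = s (x1 - x3) - y1 mod 13 = 0 * (5 - 3) - 5 = 8

2P = (3, 8)


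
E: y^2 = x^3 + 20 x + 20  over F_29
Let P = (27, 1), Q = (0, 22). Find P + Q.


P != Q, so use the chord formula.
s = (y2 - y1) / (x2 - x1) = (21) / (2) mod 29 = 25
x3 = s^2 - x1 - x2 mod 29 = 25^2 - 27 - 0 = 18
y3 = s (x1 - x3) - y1 mod 29 = 25 * (27 - 18) - 1 = 21

P + Q = (18, 21)


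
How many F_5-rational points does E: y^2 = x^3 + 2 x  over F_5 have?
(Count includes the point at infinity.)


For each x in F_5, count y with y^2 = x^3 + 2 x + 0 mod 5:
  x = 0: RHS = 0, y in [0]  -> 1 point(s)
Affine points: 1. Add the point at infinity: total = 2.

#E(F_5) = 2


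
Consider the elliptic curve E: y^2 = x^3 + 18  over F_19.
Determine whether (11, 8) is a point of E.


Check whether y^2 = x^3 + 0 x + 18 (mod 19) for (x, y) = (11, 8).
LHS: y^2 = 8^2 mod 19 = 7
RHS: x^3 + 0 x + 18 = 11^3 + 0*11 + 18 mod 19 = 0
LHS != RHS

No, not on the curve


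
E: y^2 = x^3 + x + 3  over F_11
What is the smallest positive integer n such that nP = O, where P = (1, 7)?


Compute successive multiples of P until we hit O:
  1P = (1, 7)
  2P = (1, 4)
  3P = O

ord(P) = 3


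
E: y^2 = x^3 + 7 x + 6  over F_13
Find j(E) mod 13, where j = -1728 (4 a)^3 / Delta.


Delta = -16(4 a^3 + 27 b^2) mod 13 = 1
-1728 * (4 a)^3 = -1728 * (4*7)^3 mod 13 = 8
j = 8 * 1^(-1) mod 13 = 8

j = 8 (mod 13)


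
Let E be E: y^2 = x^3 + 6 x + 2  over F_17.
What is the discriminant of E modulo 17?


4 a^3 + 27 b^2 = 4*6^3 + 27*2^2 = 864 + 108 = 972
Delta = -16 * (972) = -15552
Delta mod 17 = 3

Delta = 3 (mod 17)


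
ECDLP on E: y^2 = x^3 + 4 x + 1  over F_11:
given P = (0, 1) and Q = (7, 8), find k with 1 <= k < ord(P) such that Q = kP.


Enumerate multiples of P until we hit Q = (7, 8):
  1P = (0, 1)
  2P = (4, 2)
  3P = (5, 6)
  4P = (7, 3)
  5P = (7, 8)
Match found at i = 5.

k = 5


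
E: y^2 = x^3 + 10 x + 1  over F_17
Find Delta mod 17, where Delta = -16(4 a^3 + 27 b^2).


4 a^3 + 27 b^2 = 4*10^3 + 27*1^2 = 4000 + 27 = 4027
Delta = -16 * (4027) = -64432
Delta mod 17 = 15

Delta = 15 (mod 17)


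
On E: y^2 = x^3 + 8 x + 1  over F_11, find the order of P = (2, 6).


Compute successive multiples of P until we hit O:
  1P = (2, 6)
  2P = (0, 1)
  3P = (7, 9)
  4P = (5, 1)
  5P = (8, 4)
  6P = (6, 10)
  7P = (4, 3)
  8P = (10, 6)
  ... (continuing to 17P)
  17P = O

ord(P) = 17


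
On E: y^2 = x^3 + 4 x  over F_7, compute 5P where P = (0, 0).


k = 5 = 101_2 (binary, LSB first: 101)
Double-and-add from P = (0, 0):
  bit 0 = 1: acc = O + (0, 0) = (0, 0)
  bit 1 = 0: acc unchanged = (0, 0)
  bit 2 = 1: acc = (0, 0) + O = (0, 0)

5P = (0, 0)


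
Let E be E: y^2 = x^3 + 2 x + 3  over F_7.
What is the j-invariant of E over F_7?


Delta = -16(4 a^3 + 27 b^2) mod 7 = 3
-1728 * (4 a)^3 = -1728 * (4*2)^3 mod 7 = 1
j = 1 * 3^(-1) mod 7 = 5

j = 5 (mod 7)


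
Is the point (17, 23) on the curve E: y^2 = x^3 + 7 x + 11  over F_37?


Check whether y^2 = x^3 + 7 x + 11 (mod 37) for (x, y) = (17, 23).
LHS: y^2 = 23^2 mod 37 = 11
RHS: x^3 + 7 x + 11 = 17^3 + 7*17 + 11 mod 37 = 11
LHS = RHS

Yes, on the curve


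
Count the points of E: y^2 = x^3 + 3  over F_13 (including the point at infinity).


For each x in F_13, count y with y^2 = x^3 + 0 x + 3 mod 13:
  x = 0: RHS = 3, y in [4, 9]  -> 2 point(s)
  x = 1: RHS = 4, y in [2, 11]  -> 2 point(s)
  x = 3: RHS = 4, y in [2, 11]  -> 2 point(s)
  x = 9: RHS = 4, y in [2, 11]  -> 2 point(s)
Affine points: 8. Add the point at infinity: total = 9.

#E(F_13) = 9


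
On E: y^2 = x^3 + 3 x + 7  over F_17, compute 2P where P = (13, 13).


Doubling: s = (3 x1^2 + a) / (2 y1)
s = (3*13^2 + 3) / (2*13) mod 17 = 0
x3 = s^2 - 2 x1 mod 17 = 0^2 - 2*13 = 8
y3 = s (x1 - x3) - y1 mod 17 = 0 * (13 - 8) - 13 = 4

2P = (8, 4)


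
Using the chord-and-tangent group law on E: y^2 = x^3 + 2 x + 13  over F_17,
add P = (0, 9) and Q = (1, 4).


P != Q, so use the chord formula.
s = (y2 - y1) / (x2 - x1) = (12) / (1) mod 17 = 12
x3 = s^2 - x1 - x2 mod 17 = 12^2 - 0 - 1 = 7
y3 = s (x1 - x3) - y1 mod 17 = 12 * (0 - 7) - 9 = 9

P + Q = (7, 9)


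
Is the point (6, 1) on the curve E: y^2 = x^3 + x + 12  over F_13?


Check whether y^2 = x^3 + 1 x + 12 (mod 13) for (x, y) = (6, 1).
LHS: y^2 = 1^2 mod 13 = 1
RHS: x^3 + 1 x + 12 = 6^3 + 1*6 + 12 mod 13 = 0
LHS != RHS

No, not on the curve


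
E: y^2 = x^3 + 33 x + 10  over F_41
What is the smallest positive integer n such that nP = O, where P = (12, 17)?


Compute successive multiples of P until we hit O:
  1P = (12, 17)
  2P = (21, 1)
  3P = (39, 31)
  4P = (32, 3)
  5P = (2, 17)
  6P = (27, 24)
  7P = (27, 17)
  8P = (2, 24)
  ... (continuing to 13P)
  13P = O

ord(P) = 13


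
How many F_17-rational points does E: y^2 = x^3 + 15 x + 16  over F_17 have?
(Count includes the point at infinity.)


For each x in F_17, count y with y^2 = x^3 + 15 x + 16 mod 17:
  x = 0: RHS = 16, y in [4, 13]  -> 2 point(s)
  x = 1: RHS = 15, y in [7, 10]  -> 2 point(s)
  x = 4: RHS = 4, y in [2, 15]  -> 2 point(s)
  x = 6: RHS = 16, y in [4, 13]  -> 2 point(s)
  x = 8: RHS = 2, y in [6, 11]  -> 2 point(s)
  x = 9: RHS = 13, y in [8, 9]  -> 2 point(s)
  x = 11: RHS = 16, y in [4, 13]  -> 2 point(s)
  x = 16: RHS = 0, y in [0]  -> 1 point(s)
Affine points: 15. Add the point at infinity: total = 16.

#E(F_17) = 16


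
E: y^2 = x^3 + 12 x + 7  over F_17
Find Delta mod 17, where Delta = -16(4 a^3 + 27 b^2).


4 a^3 + 27 b^2 = 4*12^3 + 27*7^2 = 6912 + 1323 = 8235
Delta = -16 * (8235) = -131760
Delta mod 17 = 7

Delta = 7 (mod 17)


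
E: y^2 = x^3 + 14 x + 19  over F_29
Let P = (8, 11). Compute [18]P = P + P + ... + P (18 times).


k = 18 = 10010_2 (binary, LSB first: 01001)
Double-and-add from P = (8, 11):
  bit 0 = 0: acc unchanged = O
  bit 1 = 1: acc = O + (12, 28) = (12, 28)
  bit 2 = 0: acc unchanged = (12, 28)
  bit 3 = 0: acc unchanged = (12, 28)
  bit 4 = 1: acc = (12, 28) + (7, 24) = (6, 0)

18P = (6, 0)


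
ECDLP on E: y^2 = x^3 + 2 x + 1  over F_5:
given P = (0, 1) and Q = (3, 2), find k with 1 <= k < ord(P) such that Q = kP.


Enumerate multiples of P until we hit Q = (3, 2):
  1P = (0, 1)
  2P = (1, 3)
  3P = (3, 3)
  4P = (3, 2)
Match found at i = 4.

k = 4


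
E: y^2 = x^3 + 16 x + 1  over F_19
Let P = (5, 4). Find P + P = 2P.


Doubling: s = (3 x1^2 + a) / (2 y1)
s = (3*5^2 + 16) / (2*4) mod 19 = 9
x3 = s^2 - 2 x1 mod 19 = 9^2 - 2*5 = 14
y3 = s (x1 - x3) - y1 mod 19 = 9 * (5 - 14) - 4 = 10

2P = (14, 10)


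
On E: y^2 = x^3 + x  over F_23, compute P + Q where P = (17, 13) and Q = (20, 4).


P != Q, so use the chord formula.
s = (y2 - y1) / (x2 - x1) = (14) / (3) mod 23 = 20
x3 = s^2 - x1 - x2 mod 23 = 20^2 - 17 - 20 = 18
y3 = s (x1 - x3) - y1 mod 23 = 20 * (17 - 18) - 13 = 13

P + Q = (18, 13)


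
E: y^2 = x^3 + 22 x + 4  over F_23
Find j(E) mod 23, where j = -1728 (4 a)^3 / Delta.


Delta = -16(4 a^3 + 27 b^2) mod 23 = 6
-1728 * (4 a)^3 = -1728 * (4*22)^3 mod 23 = 8
j = 8 * 6^(-1) mod 23 = 9

j = 9 (mod 23)


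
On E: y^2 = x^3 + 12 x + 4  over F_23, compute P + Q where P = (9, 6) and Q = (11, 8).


P != Q, so use the chord formula.
s = (y2 - y1) / (x2 - x1) = (2) / (2) mod 23 = 1
x3 = s^2 - x1 - x2 mod 23 = 1^2 - 9 - 11 = 4
y3 = s (x1 - x3) - y1 mod 23 = 1 * (9 - 4) - 6 = 22

P + Q = (4, 22)


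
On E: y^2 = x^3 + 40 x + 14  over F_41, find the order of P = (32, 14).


Compute successive multiples of P until we hit O:
  1P = (32, 14)
  2P = (13, 36)
  3P = (38, 21)
  4P = (35, 3)
  5P = (33, 17)
  6P = (26, 4)
  7P = (4, 19)
  8P = (10, 26)
  ... (continuing to 39P)
  39P = O

ord(P) = 39


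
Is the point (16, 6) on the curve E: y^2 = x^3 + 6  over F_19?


Check whether y^2 = x^3 + 0 x + 6 (mod 19) for (x, y) = (16, 6).
LHS: y^2 = 6^2 mod 19 = 17
RHS: x^3 + 0 x + 6 = 16^3 + 0*16 + 6 mod 19 = 17
LHS = RHS

Yes, on the curve


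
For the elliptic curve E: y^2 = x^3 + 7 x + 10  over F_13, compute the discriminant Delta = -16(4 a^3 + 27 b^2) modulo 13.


4 a^3 + 27 b^2 = 4*7^3 + 27*10^2 = 1372 + 2700 = 4072
Delta = -16 * (4072) = -65152
Delta mod 13 = 4

Delta = 4 (mod 13)


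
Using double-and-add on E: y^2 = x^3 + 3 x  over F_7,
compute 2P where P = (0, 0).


k = 2 = 10_2 (binary, LSB first: 01)
Double-and-add from P = (0, 0):
  bit 0 = 0: acc unchanged = O
  bit 1 = 1: acc = O + O = O

2P = O


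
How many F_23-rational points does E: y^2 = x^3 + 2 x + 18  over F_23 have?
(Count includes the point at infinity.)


For each x in F_23, count y with y^2 = x^3 + 2 x + 18 mod 23:
  x = 0: RHS = 18, y in [8, 15]  -> 2 point(s)
  x = 6: RHS = 16, y in [4, 19]  -> 2 point(s)
  x = 9: RHS = 6, y in [11, 12]  -> 2 point(s)
  x = 10: RHS = 3, y in [7, 16]  -> 2 point(s)
  x = 16: RHS = 6, y in [11, 12]  -> 2 point(s)
  x = 20: RHS = 8, y in [10, 13]  -> 2 point(s)
  x = 21: RHS = 6, y in [11, 12]  -> 2 point(s)
Affine points: 14. Add the point at infinity: total = 15.

#E(F_23) = 15


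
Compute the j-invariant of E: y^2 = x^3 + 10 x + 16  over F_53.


Delta = -16(4 a^3 + 27 b^2) mod 53 = 43
-1728 * (4 a)^3 = -1728 * (4*10)^3 mod 53 = 26
j = 26 * 43^(-1) mod 53 = 8

j = 8 (mod 53)


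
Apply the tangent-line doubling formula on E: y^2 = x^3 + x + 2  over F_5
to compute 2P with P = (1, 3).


Doubling: s = (3 x1^2 + a) / (2 y1)
s = (3*1^2 + 1) / (2*3) mod 5 = 4
x3 = s^2 - 2 x1 mod 5 = 4^2 - 2*1 = 4
y3 = s (x1 - x3) - y1 mod 5 = 4 * (1 - 4) - 3 = 0

2P = (4, 0)


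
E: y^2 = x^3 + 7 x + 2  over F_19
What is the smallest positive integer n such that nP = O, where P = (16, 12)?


Compute successive multiples of P until we hit O:
  1P = (16, 12)
  2P = (15, 10)
  3P = (11, 17)
  4P = (12, 3)
  5P = (2, 10)
  6P = (8, 0)
  7P = (2, 9)
  8P = (12, 16)
  ... (continuing to 12P)
  12P = O

ord(P) = 12


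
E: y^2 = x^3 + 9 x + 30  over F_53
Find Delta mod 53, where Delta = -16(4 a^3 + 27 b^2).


4 a^3 + 27 b^2 = 4*9^3 + 27*30^2 = 2916 + 24300 = 27216
Delta = -16 * (27216) = -435456
Delta mod 53 = 45

Delta = 45 (mod 53)


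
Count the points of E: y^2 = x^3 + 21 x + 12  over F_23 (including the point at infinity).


For each x in F_23, count y with y^2 = x^3 + 21 x + 12 mod 23:
  x = 0: RHS = 12, y in [9, 14]  -> 2 point(s)
  x = 2: RHS = 16, y in [4, 19]  -> 2 point(s)
  x = 5: RHS = 12, y in [9, 14]  -> 2 point(s)
  x = 6: RHS = 9, y in [3, 20]  -> 2 point(s)
  x = 8: RHS = 2, y in [5, 18]  -> 2 point(s)
  x = 10: RHS = 3, y in [7, 16]  -> 2 point(s)
  x = 18: RHS = 12, y in [9, 14]  -> 2 point(s)
  x = 19: RHS = 2, y in [5, 18]  -> 2 point(s)
  x = 21: RHS = 8, y in [10, 13]  -> 2 point(s)
  x = 22: RHS = 13, y in [6, 17]  -> 2 point(s)
Affine points: 20. Add the point at infinity: total = 21.

#E(F_23) = 21


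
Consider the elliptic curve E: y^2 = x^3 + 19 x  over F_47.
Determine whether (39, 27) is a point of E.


Check whether y^2 = x^3 + 19 x + 0 (mod 47) for (x, y) = (39, 27).
LHS: y^2 = 27^2 mod 47 = 24
RHS: x^3 + 19 x + 0 = 39^3 + 19*39 + 0 mod 47 = 41
LHS != RHS

No, not on the curve


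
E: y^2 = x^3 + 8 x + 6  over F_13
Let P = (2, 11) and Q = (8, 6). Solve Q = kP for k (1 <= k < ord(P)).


Enumerate multiples of P until we hit Q = (8, 6):
  1P = (2, 11)
  2P = (8, 6)
Match found at i = 2.

k = 2


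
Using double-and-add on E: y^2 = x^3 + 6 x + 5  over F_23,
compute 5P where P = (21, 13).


k = 5 = 101_2 (binary, LSB first: 101)
Double-and-add from P = (21, 13):
  bit 0 = 1: acc = O + (21, 13) = (21, 13)
  bit 1 = 0: acc unchanged = (21, 13)
  bit 2 = 1: acc = (21, 13) + (13, 16) = (1, 14)

5P = (1, 14)


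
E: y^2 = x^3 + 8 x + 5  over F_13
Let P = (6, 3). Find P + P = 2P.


Doubling: s = (3 x1^2 + a) / (2 y1)
s = (3*6^2 + 8) / (2*3) mod 13 = 2
x3 = s^2 - 2 x1 mod 13 = 2^2 - 2*6 = 5
y3 = s (x1 - x3) - y1 mod 13 = 2 * (6 - 5) - 3 = 12

2P = (5, 12)


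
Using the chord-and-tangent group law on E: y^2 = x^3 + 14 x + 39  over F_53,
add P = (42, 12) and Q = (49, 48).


P != Q, so use the chord formula.
s = (y2 - y1) / (x2 - x1) = (36) / (7) mod 53 = 43
x3 = s^2 - x1 - x2 mod 53 = 43^2 - 42 - 49 = 9
y3 = s (x1 - x3) - y1 mod 53 = 43 * (42 - 9) - 12 = 29

P + Q = (9, 29)
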